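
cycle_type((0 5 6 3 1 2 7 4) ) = 8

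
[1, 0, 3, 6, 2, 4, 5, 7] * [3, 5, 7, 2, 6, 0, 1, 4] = [5, 3, 2, 1, 7, 6, 0, 4]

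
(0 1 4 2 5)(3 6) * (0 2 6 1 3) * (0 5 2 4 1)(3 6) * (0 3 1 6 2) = (0 2)(1 6 5 4)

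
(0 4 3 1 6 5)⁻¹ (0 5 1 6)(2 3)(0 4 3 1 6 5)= (0 6 5 4)(1 2)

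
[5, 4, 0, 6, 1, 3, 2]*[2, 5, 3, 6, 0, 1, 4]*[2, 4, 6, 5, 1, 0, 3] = [4, 2, 6, 1, 0, 3, 5]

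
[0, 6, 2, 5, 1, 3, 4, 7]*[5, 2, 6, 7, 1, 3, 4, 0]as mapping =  [0→5, 1→4, 2→6, 3→3, 4→2, 5→7, 6→1, 7→0]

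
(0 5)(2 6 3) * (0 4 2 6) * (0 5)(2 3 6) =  (2 5 4 3)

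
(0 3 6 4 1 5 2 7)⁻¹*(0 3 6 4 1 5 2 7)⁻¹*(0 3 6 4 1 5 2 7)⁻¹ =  (0 5 6 7 1 3 2 4)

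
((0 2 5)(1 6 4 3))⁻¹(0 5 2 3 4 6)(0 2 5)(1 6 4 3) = (0 5 1 3 4 2)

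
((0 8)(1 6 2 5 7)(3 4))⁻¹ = (0 8)(1 7 5 2 6)(3 4)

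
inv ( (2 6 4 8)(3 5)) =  (2 8 4 6)(3 5)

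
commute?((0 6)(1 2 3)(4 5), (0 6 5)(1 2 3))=no:(0 6)(1 2 3)(4 5)*(0 6 5)(1 2 3)=(0 5 4)(1 3 2), (0 6 5)(1 2 3)*(0 6)(1 2 3)(4 5)=(1 3 2)(4 5 6)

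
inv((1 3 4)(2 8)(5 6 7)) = (1 4 3)(2 8)(5 7 6)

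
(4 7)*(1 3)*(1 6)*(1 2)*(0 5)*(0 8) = (0 5 8)(1 3 6 2)(4 7)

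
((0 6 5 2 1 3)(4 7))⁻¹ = (0 3 1 2 5 6)(4 7)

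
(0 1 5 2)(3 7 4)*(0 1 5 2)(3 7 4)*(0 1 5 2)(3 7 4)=(0 2 5 1)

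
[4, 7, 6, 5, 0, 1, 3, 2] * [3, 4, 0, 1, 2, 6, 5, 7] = [2, 7, 5, 6, 3, 4, 1, 0]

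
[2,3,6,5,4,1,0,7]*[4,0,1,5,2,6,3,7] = [1,5,3,6,2,0,4,7]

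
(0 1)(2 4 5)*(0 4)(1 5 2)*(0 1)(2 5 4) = (0 4 5)(1 2)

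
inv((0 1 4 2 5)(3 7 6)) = (0 5 2 4 1)(3 6 7)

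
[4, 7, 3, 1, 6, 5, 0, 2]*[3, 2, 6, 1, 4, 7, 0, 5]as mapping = [0→4, 1→5, 2→1, 3→2, 4→0, 5→7, 6→3, 7→6]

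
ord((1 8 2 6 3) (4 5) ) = 10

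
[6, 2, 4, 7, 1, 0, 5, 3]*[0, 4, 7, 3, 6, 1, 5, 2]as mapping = [0→5, 1→7, 2→6, 3→2, 4→4, 5→0, 6→1, 7→3]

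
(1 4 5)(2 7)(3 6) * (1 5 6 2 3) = (1 4 6)(2 7 3)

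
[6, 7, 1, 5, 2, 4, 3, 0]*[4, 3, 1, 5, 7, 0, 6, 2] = [6, 2, 3, 0, 1, 7, 5, 4]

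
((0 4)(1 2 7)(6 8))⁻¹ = (0 4)(1 7 2)(6 8)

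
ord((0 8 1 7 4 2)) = 6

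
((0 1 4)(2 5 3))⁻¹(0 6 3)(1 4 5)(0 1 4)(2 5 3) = (0 3 4)(1 6 2)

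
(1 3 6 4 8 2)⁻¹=(1 2 8 4 6 3)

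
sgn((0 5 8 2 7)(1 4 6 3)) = -1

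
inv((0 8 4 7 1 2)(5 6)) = (0 2 1 7 4 8)(5 6)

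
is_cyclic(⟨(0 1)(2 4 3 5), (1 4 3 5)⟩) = no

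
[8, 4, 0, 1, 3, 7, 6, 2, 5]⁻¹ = [2, 3, 7, 4, 1, 8, 6, 5, 0]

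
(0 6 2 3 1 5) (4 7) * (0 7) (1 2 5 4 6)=(0 1 4) (2 3) (5 7 6) 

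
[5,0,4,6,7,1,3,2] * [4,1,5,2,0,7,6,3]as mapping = [0→7,1→4,2→0,3→6,4→3,5→1,6→2,7→5]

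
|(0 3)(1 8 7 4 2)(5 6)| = 10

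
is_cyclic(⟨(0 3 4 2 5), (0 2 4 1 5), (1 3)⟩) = no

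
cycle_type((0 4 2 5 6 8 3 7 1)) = 9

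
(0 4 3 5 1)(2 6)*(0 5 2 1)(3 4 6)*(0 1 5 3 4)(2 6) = (0 2 4)(1 3 6 5)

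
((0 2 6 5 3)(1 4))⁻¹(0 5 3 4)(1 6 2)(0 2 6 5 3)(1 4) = (0 1 2 3)(4 5 6)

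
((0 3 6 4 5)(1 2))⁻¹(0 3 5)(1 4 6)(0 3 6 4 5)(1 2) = (0 3 6)(2 5 4)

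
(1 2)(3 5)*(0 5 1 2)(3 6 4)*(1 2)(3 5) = (0 3 2 1)(4 5 6)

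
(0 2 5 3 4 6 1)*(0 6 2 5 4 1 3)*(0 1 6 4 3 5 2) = (0 2 3 6 5 1 4)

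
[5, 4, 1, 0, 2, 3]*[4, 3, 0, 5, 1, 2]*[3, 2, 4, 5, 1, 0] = [4, 2, 5, 1, 3, 0]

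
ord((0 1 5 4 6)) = 5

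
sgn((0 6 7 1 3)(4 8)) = -1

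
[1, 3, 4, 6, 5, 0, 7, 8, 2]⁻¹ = [5, 0, 8, 1, 2, 4, 3, 6, 7]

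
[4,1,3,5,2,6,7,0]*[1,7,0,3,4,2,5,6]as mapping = [0→4,1→7,2→3,3→2,4→0,5→5,6→6,7→1]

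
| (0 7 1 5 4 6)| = 6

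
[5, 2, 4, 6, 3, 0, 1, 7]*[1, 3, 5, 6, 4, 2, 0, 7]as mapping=[0→2, 1→5, 2→4, 3→0, 4→6, 5→1, 6→3, 7→7]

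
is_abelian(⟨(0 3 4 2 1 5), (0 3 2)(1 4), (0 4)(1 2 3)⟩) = no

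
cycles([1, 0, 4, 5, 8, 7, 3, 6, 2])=(0 1)(2 4 8)(3 5 7 6)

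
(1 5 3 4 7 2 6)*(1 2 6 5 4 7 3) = (1 4 3 7 6 2 5)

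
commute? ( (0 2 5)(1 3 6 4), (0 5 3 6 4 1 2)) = no: (0 2 5)(1 3 6 4)*(0 5 3 6 4 1 2) = (1 6)(2 3 4), (0 5 3 6 4 1 2)*(0 2 5)(1 3 6 4) = (1 5 6)(3 4)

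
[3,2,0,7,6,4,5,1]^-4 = [3,2,0,7,5,6,4,1]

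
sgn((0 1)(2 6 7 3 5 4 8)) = -1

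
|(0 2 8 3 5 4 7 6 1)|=9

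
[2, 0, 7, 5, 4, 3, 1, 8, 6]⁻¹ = [1, 6, 0, 5, 4, 3, 8, 2, 7]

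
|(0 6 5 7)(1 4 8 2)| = 4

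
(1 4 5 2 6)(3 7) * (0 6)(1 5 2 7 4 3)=(0 6 5 7 1 3 4 2)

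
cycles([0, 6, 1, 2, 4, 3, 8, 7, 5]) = (1 6 8 5 3 2)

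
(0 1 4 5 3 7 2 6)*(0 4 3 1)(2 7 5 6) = (1 3 5)(4 6)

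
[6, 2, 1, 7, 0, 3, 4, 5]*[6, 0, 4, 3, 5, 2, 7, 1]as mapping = [0→7, 1→4, 2→0, 3→1, 4→6, 5→3, 6→5, 7→2]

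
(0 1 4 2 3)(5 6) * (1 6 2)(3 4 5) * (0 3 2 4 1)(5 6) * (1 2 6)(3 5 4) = (0 4)(3 5)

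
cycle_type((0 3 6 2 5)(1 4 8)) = 3.5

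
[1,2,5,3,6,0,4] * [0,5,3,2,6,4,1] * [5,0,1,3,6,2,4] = [2,3,6,1,0,5,4]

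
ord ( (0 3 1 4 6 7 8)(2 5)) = 14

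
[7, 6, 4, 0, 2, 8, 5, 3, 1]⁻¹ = [3, 8, 4, 7, 2, 6, 1, 0, 5]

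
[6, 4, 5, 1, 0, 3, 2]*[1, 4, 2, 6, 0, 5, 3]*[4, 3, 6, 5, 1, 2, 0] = [5, 4, 2, 1, 3, 0, 6] 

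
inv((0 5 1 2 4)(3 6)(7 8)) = (0 4 2 1 5)(3 6)(7 8)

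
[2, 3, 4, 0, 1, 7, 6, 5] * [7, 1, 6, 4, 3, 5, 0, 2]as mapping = [0→6, 1→4, 2→3, 3→7, 4→1, 5→2, 6→0, 7→5]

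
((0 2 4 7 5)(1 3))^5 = (1 3)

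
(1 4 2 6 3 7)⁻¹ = (1 7 3 6 2 4)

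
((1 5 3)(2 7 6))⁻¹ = (1 3 5)(2 6 7)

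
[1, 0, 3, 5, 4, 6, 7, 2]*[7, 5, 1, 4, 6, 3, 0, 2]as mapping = [0→5, 1→7, 2→4, 3→3, 4→6, 5→0, 6→2, 7→1]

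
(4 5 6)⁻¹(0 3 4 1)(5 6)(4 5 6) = (0 3 5 1)(4 6)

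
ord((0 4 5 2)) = 4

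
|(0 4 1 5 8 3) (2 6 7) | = 6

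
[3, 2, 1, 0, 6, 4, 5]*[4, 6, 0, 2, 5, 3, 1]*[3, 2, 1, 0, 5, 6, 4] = [1, 3, 4, 5, 2, 6, 0]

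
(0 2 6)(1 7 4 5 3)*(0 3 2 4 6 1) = (0 4 5 2 1 7 6 3)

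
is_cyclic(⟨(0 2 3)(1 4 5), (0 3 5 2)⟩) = no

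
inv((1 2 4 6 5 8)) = (1 8 5 6 4 2)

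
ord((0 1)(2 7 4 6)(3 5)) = 4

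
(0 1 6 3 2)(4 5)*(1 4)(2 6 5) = (0 4 2)(1 5)(3 6)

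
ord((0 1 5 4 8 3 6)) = 7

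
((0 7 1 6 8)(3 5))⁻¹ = (0 8 6 1 7)(3 5)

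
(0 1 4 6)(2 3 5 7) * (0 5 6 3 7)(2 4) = (0 1 2 7 4 3 6 5)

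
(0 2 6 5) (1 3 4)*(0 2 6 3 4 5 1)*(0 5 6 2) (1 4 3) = (0 2 1 3 6 4 5) 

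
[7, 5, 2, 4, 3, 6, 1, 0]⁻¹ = [7, 6, 2, 4, 3, 1, 5, 0]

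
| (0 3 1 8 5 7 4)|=7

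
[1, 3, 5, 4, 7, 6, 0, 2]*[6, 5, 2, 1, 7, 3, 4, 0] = [5, 1, 3, 7, 0, 4, 6, 2]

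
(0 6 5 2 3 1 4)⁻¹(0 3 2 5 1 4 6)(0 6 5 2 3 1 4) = (0 5 6 1 3 2 4)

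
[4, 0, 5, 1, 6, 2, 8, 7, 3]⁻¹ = [1, 3, 5, 8, 0, 2, 4, 7, 6]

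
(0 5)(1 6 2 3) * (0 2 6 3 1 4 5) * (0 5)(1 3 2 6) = (0 5 6 1 2 3 4)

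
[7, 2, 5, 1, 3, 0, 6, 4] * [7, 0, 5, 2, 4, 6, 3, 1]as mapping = [0→1, 1→5, 2→6, 3→0, 4→2, 5→7, 6→3, 7→4]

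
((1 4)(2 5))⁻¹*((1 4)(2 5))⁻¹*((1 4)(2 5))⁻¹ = (1 4)(2 5)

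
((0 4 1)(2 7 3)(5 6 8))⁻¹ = (0 1 4)(2 3 7)(5 8 6)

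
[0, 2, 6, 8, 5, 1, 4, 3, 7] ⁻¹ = [0, 5, 1, 7, 6, 4, 2, 8, 3] 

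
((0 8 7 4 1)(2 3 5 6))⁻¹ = (0 1 4 7 8)(2 6 5 3)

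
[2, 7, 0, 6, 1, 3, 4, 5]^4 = [0, 6, 2, 7, 3, 1, 5, 4]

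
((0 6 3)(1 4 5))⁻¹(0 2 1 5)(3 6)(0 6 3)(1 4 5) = (0 3)(1 6 2 4)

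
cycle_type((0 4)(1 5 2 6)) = 2.4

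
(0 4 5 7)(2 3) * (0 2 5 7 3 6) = (0 4 7 2 6)(3 5)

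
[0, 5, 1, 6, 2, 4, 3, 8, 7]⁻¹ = [0, 2, 4, 6, 5, 1, 3, 8, 7]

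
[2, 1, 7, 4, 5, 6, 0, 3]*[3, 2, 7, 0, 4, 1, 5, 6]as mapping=[0→7, 1→2, 2→6, 3→4, 4→1, 5→5, 6→3, 7→0]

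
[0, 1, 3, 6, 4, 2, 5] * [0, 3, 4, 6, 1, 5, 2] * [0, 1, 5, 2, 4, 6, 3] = [0, 2, 3, 5, 1, 4, 6]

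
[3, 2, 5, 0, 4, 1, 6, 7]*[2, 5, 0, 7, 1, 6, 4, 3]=[7, 0, 6, 2, 1, 5, 4, 3]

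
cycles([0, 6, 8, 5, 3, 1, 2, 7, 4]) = (1 6 2 8 4 3 5) 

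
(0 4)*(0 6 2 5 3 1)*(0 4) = (1 4 6 2 5 3)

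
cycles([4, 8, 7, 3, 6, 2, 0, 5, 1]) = (0 4 6)(1 8)(2 7 5)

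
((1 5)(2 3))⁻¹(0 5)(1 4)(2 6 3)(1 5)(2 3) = (0 1)(2 3 6)(4 5)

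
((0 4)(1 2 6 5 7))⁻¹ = (0 4)(1 7 5 6 2)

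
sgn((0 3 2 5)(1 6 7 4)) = 1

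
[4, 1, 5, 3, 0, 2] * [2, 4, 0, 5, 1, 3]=[1, 4, 3, 5, 2, 0]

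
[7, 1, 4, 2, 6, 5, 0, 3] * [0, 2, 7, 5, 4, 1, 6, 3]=[3, 2, 4, 7, 6, 1, 0, 5]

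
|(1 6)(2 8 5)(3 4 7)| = 6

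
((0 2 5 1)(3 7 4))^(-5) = (0 1 5 2)(3 7 4)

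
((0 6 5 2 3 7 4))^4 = (0 3 6 7 5 4 2)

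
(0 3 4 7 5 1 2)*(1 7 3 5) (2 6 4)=(0 5 7 1 6 4 3 2) 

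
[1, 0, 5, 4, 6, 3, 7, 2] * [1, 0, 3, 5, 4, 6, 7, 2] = [0, 1, 6, 4, 7, 5, 2, 3]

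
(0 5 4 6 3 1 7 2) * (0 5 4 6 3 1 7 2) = (0 4 3 7)(1 2 5 6)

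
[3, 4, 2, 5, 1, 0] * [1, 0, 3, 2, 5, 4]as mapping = [0→2, 1→5, 2→3, 3→4, 4→0, 5→1]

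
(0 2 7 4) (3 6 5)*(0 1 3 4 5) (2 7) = (0 7 5 4 1 3 6) 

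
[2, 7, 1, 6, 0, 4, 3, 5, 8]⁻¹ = [4, 2, 0, 6, 5, 7, 3, 1, 8]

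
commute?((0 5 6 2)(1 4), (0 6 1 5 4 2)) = no:(0 5 6 2)(1 4)*(0 6 1 5 4 2) = (0 4 5 1 2 6), (0 6 1 5 4 2)*(0 5 6 2)(1 4) = (0 2 5 1 6 4)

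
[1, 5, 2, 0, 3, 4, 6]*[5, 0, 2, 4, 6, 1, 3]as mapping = [0→0, 1→1, 2→2, 3→5, 4→4, 5→6, 6→3]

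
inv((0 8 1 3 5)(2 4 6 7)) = (0 5 3 1 8)(2 7 6 4)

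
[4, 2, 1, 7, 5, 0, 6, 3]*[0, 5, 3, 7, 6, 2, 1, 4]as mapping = [0→6, 1→3, 2→5, 3→4, 4→2, 5→0, 6→1, 7→7]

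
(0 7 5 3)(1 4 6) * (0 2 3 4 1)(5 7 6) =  (0 6)(2 3)(4 5)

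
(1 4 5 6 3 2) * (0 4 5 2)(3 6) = (0 4 2 1 5 3)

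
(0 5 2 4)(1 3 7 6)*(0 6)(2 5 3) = (0 3 7)(1 2 4 6)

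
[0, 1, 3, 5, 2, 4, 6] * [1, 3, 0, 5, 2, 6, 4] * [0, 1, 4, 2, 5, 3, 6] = [1, 2, 3, 6, 0, 4, 5]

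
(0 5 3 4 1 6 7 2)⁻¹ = (0 2 7 6 1 4 3 5)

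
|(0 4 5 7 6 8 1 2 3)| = 9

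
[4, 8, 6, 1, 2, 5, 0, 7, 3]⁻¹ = [6, 3, 4, 8, 0, 5, 2, 7, 1]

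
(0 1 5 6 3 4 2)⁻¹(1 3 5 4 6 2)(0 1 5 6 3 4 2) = (0 5 4 6 2 3)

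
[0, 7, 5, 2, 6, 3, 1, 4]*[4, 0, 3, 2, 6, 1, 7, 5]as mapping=[0→4, 1→5, 2→1, 3→3, 4→7, 5→2, 6→0, 7→6]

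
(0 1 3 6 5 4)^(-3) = (0 6)(1 5)(3 4)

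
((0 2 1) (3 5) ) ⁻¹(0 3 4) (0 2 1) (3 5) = (2 5 4) 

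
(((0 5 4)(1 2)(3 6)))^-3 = (1 2)(3 6)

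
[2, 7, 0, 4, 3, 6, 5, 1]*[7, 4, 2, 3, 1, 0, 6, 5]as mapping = [0→2, 1→5, 2→7, 3→1, 4→3, 5→6, 6→0, 7→4]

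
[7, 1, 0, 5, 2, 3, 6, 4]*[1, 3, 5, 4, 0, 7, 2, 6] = [6, 3, 1, 7, 5, 4, 2, 0]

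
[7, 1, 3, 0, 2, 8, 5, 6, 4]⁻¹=[3, 1, 4, 2, 8, 6, 7, 0, 5]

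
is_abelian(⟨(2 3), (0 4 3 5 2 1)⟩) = no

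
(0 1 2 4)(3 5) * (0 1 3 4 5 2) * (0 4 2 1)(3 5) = (0 5 2 3 1 4)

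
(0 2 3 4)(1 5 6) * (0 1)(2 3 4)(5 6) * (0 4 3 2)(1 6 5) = (0 2 3)(1 5)(4 6)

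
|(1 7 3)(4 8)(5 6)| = 6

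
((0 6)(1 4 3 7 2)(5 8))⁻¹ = (0 6)(1 2 7 3 4)(5 8)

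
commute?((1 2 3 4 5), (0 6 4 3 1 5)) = no:(1 2 3 4 5)*(0 6 4 3 1 5) = (0 6 4)(1 2), (0 6 4 3 1 5)*(1 2 3 4 5) = (0 6 5)(2 3)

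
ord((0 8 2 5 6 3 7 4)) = 8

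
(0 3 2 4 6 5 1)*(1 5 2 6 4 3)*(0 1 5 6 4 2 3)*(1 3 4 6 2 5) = (0 1 3 6 4 5 2)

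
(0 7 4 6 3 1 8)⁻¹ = (0 8 1 3 6 4 7)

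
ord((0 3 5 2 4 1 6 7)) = 8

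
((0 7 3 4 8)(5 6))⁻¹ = (0 8 4 3 7)(5 6)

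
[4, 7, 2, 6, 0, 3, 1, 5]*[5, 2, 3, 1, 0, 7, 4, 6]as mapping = [0→0, 1→6, 2→3, 3→4, 4→5, 5→1, 6→2, 7→7]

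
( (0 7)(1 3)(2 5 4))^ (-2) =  (2 5 4)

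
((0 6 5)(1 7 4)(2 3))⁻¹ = (0 5 6)(1 4 7)(2 3)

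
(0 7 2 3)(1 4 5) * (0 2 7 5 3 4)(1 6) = (0 5 6 1)(2 4 3)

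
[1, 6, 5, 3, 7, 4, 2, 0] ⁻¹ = [7, 0, 6, 3, 5, 2, 1, 4] 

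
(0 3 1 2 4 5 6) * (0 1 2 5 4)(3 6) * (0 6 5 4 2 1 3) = (0 5)(1 4 2 6 3)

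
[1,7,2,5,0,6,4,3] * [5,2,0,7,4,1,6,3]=[2,3,0,1,5,6,4,7]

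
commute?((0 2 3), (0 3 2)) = yes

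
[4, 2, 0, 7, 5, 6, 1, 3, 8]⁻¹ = [2, 6, 1, 7, 0, 4, 5, 3, 8]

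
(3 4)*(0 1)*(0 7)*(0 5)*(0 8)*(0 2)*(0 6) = (0 1 7 5 8 2 6)(3 4)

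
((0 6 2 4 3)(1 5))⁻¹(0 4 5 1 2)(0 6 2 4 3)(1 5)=(1 5 4 6 3)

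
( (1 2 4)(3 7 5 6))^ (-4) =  (1 4 2)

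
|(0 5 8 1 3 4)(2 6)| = 6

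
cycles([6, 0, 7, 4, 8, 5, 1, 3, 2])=(0 6 1) (2 7 3 4 8) 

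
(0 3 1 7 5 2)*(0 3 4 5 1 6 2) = (0 4 5)(1 7)(2 3 6)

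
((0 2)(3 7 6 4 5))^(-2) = (3 4 7 5 6)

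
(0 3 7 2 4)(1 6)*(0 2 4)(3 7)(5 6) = (0 7 4 2)(1 5 6)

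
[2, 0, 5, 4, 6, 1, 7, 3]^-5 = [1, 5, 0, 7, 3, 2, 4, 6]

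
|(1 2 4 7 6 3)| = 6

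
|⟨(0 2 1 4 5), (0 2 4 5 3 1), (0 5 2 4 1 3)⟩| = 720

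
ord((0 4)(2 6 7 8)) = 4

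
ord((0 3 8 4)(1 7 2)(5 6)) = 12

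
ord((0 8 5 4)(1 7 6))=12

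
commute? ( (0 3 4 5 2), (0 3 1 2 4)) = no: (0 3 4 5 2)*(0 3 1 2 4) = (0 1 2 3)(4 5), (0 3 1 2 4)*(0 3 4 5 2) = (0 4 3 1)(2 5)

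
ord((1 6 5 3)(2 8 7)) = 12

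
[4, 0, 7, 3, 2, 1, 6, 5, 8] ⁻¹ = [1, 5, 4, 3, 0, 7, 6, 2, 8] 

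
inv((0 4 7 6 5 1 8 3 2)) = (0 2 3 8 1 5 6 7 4)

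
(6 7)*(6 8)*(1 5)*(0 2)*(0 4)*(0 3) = (0 2 4 3)(1 5)(6 7 8)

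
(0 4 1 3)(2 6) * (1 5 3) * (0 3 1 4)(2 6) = (1 4 5)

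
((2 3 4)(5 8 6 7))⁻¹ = (2 4 3)(5 7 6 8)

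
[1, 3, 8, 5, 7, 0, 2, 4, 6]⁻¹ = [5, 0, 6, 1, 7, 3, 8, 4, 2]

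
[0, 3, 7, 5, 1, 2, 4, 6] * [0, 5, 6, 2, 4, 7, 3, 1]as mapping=[0→0, 1→2, 2→1, 3→7, 4→5, 5→6, 6→4, 7→3]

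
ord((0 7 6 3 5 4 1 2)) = 8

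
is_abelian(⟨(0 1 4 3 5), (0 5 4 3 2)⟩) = no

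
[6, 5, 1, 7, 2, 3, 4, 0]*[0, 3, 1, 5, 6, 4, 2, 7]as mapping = [0→2, 1→4, 2→3, 3→7, 4→1, 5→5, 6→6, 7→0]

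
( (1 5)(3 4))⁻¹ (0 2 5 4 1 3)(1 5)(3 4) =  (0 2 1 3 5 4)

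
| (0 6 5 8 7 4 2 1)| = 8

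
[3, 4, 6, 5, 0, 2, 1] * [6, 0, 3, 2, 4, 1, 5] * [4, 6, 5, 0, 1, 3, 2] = [5, 1, 3, 6, 2, 0, 4]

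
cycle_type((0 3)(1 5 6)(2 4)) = 2^2.3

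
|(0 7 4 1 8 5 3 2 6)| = 9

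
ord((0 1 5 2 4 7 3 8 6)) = 9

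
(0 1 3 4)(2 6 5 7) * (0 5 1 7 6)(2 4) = (0 7 4 5 6 1 3 2)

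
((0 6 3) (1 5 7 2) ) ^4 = (0 6 3) 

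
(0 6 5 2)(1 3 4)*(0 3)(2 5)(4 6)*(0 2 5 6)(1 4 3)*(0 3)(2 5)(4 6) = (1 5 4 6 2)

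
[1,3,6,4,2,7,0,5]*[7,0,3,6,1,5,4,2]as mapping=[0→0,1→6,2→4,3→1,4→3,5→2,6→7,7→5]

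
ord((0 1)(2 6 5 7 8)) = 10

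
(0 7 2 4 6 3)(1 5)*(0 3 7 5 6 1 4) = (0 5 4 1 6 7 2)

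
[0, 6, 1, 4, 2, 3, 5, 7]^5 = [0, 2, 4, 5, 3, 6, 1, 7]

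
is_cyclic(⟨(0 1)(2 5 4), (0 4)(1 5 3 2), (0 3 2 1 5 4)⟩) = no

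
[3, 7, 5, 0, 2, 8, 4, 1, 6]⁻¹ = [3, 7, 4, 0, 6, 2, 8, 1, 5]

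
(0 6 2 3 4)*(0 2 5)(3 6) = (0 3 4 2 6 5)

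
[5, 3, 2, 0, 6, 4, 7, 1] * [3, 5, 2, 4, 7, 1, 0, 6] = [1, 4, 2, 3, 0, 7, 6, 5]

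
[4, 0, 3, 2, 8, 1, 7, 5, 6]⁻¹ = [1, 5, 3, 2, 0, 7, 8, 6, 4]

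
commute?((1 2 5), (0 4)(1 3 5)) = no:(1 2 5) * (0 4)(1 3 5) = (0 4)(1 2)(3 5), (0 4)(1 3 5) * (1 2 5) = (0 4)(1 3)(2 5)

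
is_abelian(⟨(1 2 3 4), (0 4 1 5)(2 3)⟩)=no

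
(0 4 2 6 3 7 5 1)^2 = (0 2 3 5)(1 4 6 7)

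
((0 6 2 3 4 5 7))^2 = (0 2 4 7 6 3 5)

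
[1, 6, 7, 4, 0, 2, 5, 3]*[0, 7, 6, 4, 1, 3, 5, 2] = [7, 5, 2, 1, 0, 6, 3, 4]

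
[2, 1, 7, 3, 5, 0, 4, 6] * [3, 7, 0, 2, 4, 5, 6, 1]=[0, 7, 1, 2, 5, 3, 4, 6]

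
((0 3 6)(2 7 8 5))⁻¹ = (0 6 3)(2 5 8 7)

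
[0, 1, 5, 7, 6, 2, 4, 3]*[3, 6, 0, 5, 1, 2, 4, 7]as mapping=[0→3, 1→6, 2→2, 3→7, 4→4, 5→0, 6→1, 7→5]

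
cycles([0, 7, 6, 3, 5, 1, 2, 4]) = (1 7 4 5)(2 6)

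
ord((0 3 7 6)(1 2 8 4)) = 4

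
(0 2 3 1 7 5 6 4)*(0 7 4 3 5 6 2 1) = (0 1 4 7 6 3)(2 5)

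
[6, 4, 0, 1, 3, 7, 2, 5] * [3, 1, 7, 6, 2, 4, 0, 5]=[0, 2, 3, 1, 6, 5, 7, 4]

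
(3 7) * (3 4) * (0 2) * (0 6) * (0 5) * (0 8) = (0 2 6 5 8)(3 7 4)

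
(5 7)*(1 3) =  (1 3) (5 7) 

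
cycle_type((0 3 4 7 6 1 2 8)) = 8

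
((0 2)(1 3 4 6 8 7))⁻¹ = (0 2)(1 7 8 6 4 3)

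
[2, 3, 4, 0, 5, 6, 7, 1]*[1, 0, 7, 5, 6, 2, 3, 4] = [7, 5, 6, 1, 2, 3, 4, 0] 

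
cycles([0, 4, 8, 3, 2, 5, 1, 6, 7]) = (1 4 2 8 7 6)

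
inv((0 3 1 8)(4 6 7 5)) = (0 8 1 3)(4 5 7 6)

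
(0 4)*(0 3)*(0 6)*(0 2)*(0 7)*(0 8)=(0 4 3 6 2 7 8) 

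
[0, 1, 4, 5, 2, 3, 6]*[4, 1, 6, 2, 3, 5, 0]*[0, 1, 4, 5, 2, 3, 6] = [2, 1, 5, 3, 6, 4, 0]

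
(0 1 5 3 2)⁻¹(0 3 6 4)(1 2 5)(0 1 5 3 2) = (0 3 5)(1 2 6 4)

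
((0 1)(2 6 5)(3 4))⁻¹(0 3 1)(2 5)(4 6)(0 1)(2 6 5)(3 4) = (0 1 4)(2 6)(3 5)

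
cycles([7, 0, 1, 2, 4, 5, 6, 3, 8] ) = (0 7 3 2 1)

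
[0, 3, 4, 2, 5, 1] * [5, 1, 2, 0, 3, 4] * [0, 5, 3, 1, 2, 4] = [4, 0, 1, 3, 2, 5]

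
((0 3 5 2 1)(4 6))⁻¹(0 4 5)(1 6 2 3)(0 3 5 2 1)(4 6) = (0 4 1 5)(2 3 6)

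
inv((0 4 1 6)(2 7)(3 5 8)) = (0 6 1 4)(2 7)(3 8 5)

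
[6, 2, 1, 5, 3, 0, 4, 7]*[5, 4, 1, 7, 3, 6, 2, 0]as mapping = [0→2, 1→1, 2→4, 3→6, 4→7, 5→5, 6→3, 7→0]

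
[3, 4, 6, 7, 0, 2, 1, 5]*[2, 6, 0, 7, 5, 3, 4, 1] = [7, 5, 4, 1, 2, 0, 6, 3]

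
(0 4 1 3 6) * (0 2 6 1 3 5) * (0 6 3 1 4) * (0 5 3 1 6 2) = (0 5 2 1 3 4 6)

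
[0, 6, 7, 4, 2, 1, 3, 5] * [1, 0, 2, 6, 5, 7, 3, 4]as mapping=[0→1, 1→3, 2→4, 3→5, 4→2, 5→0, 6→6, 7→7]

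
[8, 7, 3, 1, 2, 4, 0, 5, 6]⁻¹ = [6, 3, 4, 2, 5, 7, 8, 1, 0]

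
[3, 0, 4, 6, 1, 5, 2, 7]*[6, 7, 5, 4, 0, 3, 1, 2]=[4, 6, 0, 1, 7, 3, 5, 2]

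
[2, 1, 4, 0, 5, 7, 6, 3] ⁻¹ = [3, 1, 0, 7, 2, 4, 6, 5] 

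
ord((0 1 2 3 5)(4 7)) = 10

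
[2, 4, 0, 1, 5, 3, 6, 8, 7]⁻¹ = [2, 3, 0, 5, 1, 4, 6, 8, 7]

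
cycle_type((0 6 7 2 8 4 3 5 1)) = 9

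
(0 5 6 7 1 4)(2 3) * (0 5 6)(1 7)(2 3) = (0 6 1 4 5)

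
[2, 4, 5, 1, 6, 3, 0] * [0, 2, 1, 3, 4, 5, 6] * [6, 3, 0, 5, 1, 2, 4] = [3, 1, 2, 0, 4, 5, 6]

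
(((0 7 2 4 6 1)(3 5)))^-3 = (0 4)(1 2)(3 5)(6 7)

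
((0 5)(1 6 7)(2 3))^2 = (1 7 6)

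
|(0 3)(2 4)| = 2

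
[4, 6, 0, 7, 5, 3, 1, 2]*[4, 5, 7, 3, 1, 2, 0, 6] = [1, 0, 4, 6, 2, 3, 5, 7]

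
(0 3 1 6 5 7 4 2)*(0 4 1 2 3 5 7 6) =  (0 5 6 7 1)(2 4 3)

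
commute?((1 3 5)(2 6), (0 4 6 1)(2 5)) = no:(1 3 5)(2 6) * (0 4 6 1)(2 5) = (0 4 6 5)(1 3 2), (0 4 6 1)(2 5) * (1 3 5)(2 6) = (0 4 2 1)(3 5 6)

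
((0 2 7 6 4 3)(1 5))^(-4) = (0 7 4)(2 6 3)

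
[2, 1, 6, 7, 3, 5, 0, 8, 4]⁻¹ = [6, 1, 0, 4, 8, 5, 2, 3, 7]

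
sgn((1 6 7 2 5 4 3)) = 1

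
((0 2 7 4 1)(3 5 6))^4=(0 1 4 7 2)(3 5 6)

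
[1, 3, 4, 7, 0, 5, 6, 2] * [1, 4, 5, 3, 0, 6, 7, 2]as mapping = [0→4, 1→3, 2→0, 3→2, 4→1, 5→6, 6→7, 7→5]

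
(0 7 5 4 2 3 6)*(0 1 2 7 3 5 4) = (0 3 6 1 2 5)(4 7)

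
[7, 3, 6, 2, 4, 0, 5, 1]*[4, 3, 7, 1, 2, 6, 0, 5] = [5, 1, 0, 7, 2, 4, 6, 3]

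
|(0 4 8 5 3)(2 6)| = 10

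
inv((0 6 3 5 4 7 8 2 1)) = (0 1 2 8 7 4 5 3 6)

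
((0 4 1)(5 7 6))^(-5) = (0 4 1)(5 7 6)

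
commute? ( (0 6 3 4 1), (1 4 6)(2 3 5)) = no: (0 6 3 4 1) * (1 4 6)(2 3 5) = (0 1)(2 3 6 5), (1 4 6)(2 3 5) * (0 6 3 4 1) = (0 6)(2 4 3 5)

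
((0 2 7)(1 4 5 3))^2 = (0 7 2)(1 5)(3 4)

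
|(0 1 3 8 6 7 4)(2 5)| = 14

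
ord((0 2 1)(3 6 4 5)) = 12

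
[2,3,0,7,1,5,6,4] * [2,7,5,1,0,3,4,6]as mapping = [0→5,1→1,2→2,3→6,4→7,5→3,6→4,7→0]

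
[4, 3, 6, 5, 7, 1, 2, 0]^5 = [7, 5, 6, 1, 0, 3, 2, 4]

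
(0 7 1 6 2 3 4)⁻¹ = (0 4 3 2 6 1 7)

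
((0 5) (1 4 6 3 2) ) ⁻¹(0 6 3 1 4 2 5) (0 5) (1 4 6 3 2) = (0 5 3 2 4 6 1) 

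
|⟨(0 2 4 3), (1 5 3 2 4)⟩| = 720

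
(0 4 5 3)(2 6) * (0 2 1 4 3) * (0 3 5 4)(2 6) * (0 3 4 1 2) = (0 5 4 1 3 6 2)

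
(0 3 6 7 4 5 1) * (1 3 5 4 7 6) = (0 5 3 1)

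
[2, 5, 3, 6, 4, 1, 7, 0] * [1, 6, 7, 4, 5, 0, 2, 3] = [7, 0, 4, 2, 5, 6, 3, 1]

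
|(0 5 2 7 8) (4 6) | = 10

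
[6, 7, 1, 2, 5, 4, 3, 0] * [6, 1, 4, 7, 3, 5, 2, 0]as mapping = [0→2, 1→0, 2→1, 3→4, 4→5, 5→3, 6→7, 7→6]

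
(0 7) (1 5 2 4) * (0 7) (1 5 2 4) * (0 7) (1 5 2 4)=(0 7) (1 4 2 5) 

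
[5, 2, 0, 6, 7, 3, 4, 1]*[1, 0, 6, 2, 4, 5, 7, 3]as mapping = [0→5, 1→6, 2→1, 3→7, 4→3, 5→2, 6→4, 7→0]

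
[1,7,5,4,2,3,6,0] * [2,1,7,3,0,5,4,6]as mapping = [0→1,1→6,2→5,3→0,4→7,5→3,6→4,7→2]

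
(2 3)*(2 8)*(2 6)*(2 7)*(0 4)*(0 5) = (0 4 5)(2 3 8 6 7)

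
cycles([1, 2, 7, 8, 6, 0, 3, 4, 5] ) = (0 1 2 7 4 6 3 8 5)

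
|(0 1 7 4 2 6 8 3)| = 8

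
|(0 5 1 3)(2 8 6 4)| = 4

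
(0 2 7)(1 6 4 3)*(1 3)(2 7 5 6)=(0 7)(1 2 5 6 4)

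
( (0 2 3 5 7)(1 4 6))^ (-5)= (1 4 6)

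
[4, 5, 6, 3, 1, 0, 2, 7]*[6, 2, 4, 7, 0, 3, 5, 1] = [0, 3, 5, 7, 2, 6, 4, 1]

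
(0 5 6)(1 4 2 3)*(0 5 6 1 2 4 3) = (0 6 5 1 3 2)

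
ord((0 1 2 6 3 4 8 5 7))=9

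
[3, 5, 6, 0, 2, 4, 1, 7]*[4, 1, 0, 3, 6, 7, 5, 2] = [3, 7, 5, 4, 0, 6, 1, 2]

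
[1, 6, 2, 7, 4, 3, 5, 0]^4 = [3, 7, 2, 6, 4, 1, 0, 5]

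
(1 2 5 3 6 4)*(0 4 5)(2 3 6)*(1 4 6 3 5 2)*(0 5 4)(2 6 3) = (0 3 1 4)(2 5)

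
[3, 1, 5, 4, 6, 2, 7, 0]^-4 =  [3, 1, 2, 4, 6, 5, 7, 0]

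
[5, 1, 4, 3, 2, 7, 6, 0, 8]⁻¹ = [7, 1, 4, 3, 2, 0, 6, 5, 8]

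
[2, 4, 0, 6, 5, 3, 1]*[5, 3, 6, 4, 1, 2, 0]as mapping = [0→6, 1→1, 2→5, 3→0, 4→2, 5→4, 6→3]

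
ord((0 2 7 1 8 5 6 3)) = 8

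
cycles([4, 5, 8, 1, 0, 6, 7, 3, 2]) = (0 4)(1 5 6 7 3)(2 8)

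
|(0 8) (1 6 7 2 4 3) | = 6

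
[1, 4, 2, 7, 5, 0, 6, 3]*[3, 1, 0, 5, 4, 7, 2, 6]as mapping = [0→1, 1→4, 2→0, 3→6, 4→7, 5→3, 6→2, 7→5]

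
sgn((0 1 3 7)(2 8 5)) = -1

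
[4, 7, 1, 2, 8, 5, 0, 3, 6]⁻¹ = [6, 2, 3, 7, 0, 5, 8, 1, 4]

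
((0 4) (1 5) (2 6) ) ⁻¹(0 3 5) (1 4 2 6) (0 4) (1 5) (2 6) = (0 6 2 5) (1 4 3) 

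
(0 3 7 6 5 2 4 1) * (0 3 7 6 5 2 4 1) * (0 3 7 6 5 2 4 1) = (0 6 4 3 5 1 7 2) 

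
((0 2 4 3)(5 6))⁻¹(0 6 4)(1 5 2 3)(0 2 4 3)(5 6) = (0 1 6 4)(2 5 3)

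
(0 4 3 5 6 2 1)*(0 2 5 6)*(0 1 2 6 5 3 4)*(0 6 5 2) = (0 6 3 2)(1 5)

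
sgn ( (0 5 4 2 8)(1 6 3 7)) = -1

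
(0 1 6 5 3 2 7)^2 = (0 6 3 7 1 5 2)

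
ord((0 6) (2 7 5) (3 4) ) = 6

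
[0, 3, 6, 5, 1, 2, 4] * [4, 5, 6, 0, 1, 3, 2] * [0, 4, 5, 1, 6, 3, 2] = [6, 0, 5, 1, 3, 2, 4]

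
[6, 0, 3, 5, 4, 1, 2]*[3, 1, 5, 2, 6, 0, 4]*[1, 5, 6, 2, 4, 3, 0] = [4, 2, 6, 1, 0, 5, 3]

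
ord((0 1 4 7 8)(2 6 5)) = 15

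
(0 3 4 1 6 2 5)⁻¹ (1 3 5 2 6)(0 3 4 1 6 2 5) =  (0 5 2 6 4)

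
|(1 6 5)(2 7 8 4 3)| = 15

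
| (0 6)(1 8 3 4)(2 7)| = 4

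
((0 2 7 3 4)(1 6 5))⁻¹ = (0 4 3 7 2)(1 5 6)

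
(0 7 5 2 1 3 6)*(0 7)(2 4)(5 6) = (1 3 5 4 2)(6 7)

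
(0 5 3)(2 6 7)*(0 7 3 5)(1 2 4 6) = (1 2)(3 7 4 6)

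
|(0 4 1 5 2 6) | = 6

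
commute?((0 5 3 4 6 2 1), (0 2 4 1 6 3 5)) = no:(0 5 3 4 6 2 1) * (0 2 4 1 6 3 5) = (1 2 6 4 3), (0 2 4 1 6 3 5) * (0 5 3 4 6 2 1) = (0 1 2 6 4)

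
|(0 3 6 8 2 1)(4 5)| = 6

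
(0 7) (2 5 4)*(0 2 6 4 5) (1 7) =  (0 1 7 2) (4 6) 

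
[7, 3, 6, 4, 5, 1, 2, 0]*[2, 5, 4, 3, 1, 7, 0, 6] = [6, 3, 0, 1, 7, 5, 4, 2]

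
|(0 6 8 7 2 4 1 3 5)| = 9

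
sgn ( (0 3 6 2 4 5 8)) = 1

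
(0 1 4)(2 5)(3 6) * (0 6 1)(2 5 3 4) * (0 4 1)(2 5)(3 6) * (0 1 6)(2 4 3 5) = (0 3 1 2)(4 5)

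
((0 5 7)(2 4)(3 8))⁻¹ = (0 7 5)(2 4)(3 8)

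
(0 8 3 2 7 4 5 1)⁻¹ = (0 1 5 4 7 2 3 8)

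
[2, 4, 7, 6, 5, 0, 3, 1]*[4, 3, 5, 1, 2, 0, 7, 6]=[5, 2, 6, 7, 0, 4, 1, 3]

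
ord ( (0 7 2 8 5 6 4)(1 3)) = 14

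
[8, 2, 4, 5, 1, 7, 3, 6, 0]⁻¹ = [8, 4, 1, 6, 2, 3, 7, 5, 0]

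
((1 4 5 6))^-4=()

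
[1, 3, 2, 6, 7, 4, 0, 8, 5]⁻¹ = [6, 0, 2, 1, 5, 8, 3, 4, 7]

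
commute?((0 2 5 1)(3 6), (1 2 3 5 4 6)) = no:(0 2 5 1)(3 6)*(1 2 3 5 4 6) = (0 3 1)(2 4 6 5), (1 2 3 5 4 6)*(0 2 5 1)(3 6) = (0 2 6)(1 5 4 3)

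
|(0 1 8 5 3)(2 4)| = 10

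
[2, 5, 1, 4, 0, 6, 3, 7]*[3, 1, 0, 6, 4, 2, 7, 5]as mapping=[0→0, 1→2, 2→1, 3→4, 4→3, 5→7, 6→6, 7→5]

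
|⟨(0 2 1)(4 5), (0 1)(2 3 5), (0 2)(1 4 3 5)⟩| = 720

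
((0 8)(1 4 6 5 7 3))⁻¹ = (0 8)(1 3 7 5 6 4)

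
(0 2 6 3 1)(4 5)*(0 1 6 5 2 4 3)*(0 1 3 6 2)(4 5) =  (0 5 6 1 3 2 4)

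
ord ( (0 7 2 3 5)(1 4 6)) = 15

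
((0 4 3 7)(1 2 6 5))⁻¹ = (0 7 3 4)(1 5 6 2)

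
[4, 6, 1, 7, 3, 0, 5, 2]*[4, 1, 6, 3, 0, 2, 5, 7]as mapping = [0→0, 1→5, 2→1, 3→7, 4→3, 5→4, 6→2, 7→6]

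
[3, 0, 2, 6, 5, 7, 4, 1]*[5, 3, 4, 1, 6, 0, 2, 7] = [1, 5, 4, 2, 0, 7, 6, 3]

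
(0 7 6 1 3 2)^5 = (0 2 3 1 6 7)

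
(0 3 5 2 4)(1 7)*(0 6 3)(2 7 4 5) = (1 4 6 3 2 5 7)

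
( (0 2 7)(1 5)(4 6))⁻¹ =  (0 7 2)(1 5)(4 6)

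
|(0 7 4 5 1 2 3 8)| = 8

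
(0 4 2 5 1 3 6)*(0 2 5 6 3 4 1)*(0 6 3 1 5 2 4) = (0 5 6 4 2 3 1)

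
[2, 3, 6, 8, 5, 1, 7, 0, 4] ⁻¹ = [7, 5, 0, 1, 8, 4, 2, 6, 3] 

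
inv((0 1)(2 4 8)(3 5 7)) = (0 1)(2 8 4)(3 7 5)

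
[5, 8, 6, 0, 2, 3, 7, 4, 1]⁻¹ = [3, 8, 4, 5, 7, 0, 2, 6, 1]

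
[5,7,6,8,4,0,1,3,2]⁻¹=[5,6,8,7,4,0,2,1,3]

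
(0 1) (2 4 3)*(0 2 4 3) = (0 1 2 3 4) 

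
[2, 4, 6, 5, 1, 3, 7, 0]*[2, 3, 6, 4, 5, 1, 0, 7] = [6, 5, 0, 1, 3, 4, 7, 2]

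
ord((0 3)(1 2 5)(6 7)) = 6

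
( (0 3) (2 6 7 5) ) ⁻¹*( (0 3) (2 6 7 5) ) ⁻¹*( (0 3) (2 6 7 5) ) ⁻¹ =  (0 3) (2 6 7 5) 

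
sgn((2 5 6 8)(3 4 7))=-1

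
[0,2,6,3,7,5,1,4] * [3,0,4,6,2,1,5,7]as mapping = [0→3,1→4,2→5,3→6,4→7,5→1,6→0,7→2]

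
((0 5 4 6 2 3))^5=(0 3 2 6 4 5)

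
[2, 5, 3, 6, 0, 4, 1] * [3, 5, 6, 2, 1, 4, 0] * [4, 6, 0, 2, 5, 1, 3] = [3, 5, 0, 4, 2, 6, 1]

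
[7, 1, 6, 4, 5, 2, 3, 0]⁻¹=[7, 1, 5, 6, 3, 4, 2, 0]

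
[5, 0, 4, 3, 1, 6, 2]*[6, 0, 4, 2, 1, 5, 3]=[5, 6, 1, 2, 0, 3, 4]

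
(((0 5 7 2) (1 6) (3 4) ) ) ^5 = (0 5 7 2) (1 6) (3 4) 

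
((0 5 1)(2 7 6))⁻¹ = (0 1 5)(2 6 7)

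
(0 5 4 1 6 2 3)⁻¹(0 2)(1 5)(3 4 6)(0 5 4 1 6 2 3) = (0 1 2)(3 5)(4 6)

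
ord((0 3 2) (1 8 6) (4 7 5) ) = 3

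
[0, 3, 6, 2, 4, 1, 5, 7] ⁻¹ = [0, 5, 3, 1, 4, 6, 2, 7] 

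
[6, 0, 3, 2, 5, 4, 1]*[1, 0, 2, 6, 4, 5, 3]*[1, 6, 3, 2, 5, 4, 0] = [2, 6, 0, 3, 4, 5, 1]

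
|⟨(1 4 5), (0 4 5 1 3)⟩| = 60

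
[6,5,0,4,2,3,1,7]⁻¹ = [2,6,4,5,3,1,0,7]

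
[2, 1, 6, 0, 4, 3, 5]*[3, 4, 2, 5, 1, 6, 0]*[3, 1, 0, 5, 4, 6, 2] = [0, 4, 3, 5, 1, 6, 2]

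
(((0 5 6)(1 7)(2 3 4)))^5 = (0 6 5)(1 7)(2 4 3)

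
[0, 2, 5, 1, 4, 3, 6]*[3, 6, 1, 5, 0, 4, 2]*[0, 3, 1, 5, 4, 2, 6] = [5, 3, 4, 6, 0, 2, 1]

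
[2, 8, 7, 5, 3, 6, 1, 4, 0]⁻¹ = [8, 6, 0, 4, 7, 3, 5, 2, 1]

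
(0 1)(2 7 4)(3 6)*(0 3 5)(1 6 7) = (0 6 5)(1 3 7 4 2)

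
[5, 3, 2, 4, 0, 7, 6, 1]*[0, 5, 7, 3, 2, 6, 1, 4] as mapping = [0→6, 1→3, 2→7, 3→2, 4→0, 5→4, 6→1, 7→5] 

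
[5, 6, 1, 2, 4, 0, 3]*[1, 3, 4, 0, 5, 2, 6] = [2, 6, 3, 4, 5, 1, 0]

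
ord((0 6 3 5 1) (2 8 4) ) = 15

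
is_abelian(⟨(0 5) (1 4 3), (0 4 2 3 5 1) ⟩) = no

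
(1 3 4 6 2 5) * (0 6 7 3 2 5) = (0 6 5 1 2)(3 4 7)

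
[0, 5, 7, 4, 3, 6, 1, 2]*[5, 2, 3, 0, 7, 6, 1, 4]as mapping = [0→5, 1→6, 2→4, 3→7, 4→0, 5→1, 6→2, 7→3]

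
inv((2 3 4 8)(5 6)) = (2 8 4 3)(5 6)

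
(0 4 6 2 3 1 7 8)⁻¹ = (0 8 7 1 3 2 6 4)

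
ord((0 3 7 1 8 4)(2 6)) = 6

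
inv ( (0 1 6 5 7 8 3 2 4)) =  (0 4 2 3 8 7 5 6 1)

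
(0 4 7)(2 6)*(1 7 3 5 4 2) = (0 2 6 1 7)(3 5 4)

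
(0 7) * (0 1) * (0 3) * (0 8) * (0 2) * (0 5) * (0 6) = (0 7 1 3 8 2 5 6)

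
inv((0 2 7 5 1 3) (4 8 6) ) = (0 3 1 5 7 2) (4 6 8) 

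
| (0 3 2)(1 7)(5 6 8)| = 6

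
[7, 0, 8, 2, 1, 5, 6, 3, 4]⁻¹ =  [1, 4, 3, 7, 8, 5, 6, 0, 2]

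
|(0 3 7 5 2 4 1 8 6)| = 9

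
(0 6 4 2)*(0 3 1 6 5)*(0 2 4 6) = (0 5 2 3 1)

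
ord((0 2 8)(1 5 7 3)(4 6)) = 12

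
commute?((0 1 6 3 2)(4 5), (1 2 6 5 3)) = no:(0 1 6 3 2)(4 5)*(1 2 6 5 3) = (0 2)(1 5 4 3 6), (1 2 6 5 3)*(0 1 6 3 2)(4 5) = (0 1)(2 3 6 4 5)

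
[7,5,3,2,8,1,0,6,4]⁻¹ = [6,5,3,2,8,1,7,0,4]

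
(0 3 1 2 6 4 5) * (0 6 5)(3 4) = (0 4)(1 2 5 6 3)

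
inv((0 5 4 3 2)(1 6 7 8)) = (0 2 3 4 5)(1 8 7 6)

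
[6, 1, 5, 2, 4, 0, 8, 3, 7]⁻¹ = [5, 1, 3, 7, 4, 2, 0, 8, 6]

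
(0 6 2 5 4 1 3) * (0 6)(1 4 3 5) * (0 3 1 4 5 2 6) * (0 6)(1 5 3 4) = (0 4 3 6)(1 2)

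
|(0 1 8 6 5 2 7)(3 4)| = 14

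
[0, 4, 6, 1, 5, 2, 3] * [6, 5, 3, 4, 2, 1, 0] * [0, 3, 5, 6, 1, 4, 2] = [2, 5, 0, 4, 3, 6, 1]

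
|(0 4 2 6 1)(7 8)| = 10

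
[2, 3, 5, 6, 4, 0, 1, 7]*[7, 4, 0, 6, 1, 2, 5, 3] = [0, 6, 2, 5, 1, 7, 4, 3]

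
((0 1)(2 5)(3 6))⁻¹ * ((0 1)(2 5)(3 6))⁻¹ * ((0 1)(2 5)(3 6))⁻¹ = (0 1)(2 5)(3 6)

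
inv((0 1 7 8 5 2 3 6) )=(0 6 3 2 5 8 7 1) 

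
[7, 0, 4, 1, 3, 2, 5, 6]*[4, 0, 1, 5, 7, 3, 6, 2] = [2, 4, 7, 0, 5, 1, 3, 6]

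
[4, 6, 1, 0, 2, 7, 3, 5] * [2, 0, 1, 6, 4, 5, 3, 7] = [4, 3, 0, 2, 1, 7, 6, 5]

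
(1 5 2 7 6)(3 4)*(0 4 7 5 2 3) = (0 4)(1 2 5 3 7 6)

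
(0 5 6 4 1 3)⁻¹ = (0 3 1 4 6 5)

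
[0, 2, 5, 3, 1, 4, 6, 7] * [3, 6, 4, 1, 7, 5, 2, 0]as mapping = [0→3, 1→4, 2→5, 3→1, 4→6, 5→7, 6→2, 7→0]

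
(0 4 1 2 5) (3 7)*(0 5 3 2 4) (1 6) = (1 4 6) (2 3 7) 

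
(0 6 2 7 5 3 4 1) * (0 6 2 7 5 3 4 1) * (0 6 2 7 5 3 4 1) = (0 7 4 6 5 1 2 3) 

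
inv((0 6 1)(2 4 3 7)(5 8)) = (0 1 6)(2 7 3 4)(5 8)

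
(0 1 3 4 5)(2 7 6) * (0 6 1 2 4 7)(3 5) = (0 2)(1 5 6 4 3 7)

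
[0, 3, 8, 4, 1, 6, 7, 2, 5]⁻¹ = [0, 4, 7, 1, 3, 8, 5, 6, 2]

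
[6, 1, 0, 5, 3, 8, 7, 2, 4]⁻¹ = [2, 1, 7, 4, 8, 3, 0, 6, 5]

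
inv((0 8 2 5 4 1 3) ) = (0 3 1 4 5 2 8) 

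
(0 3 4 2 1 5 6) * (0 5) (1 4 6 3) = (0 1) (2 4) (3 6 5) 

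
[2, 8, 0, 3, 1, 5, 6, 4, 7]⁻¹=[2, 4, 0, 3, 7, 5, 6, 8, 1]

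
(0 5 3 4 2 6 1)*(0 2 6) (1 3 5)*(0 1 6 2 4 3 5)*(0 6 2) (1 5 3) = (0 2 5 6 3 1 4) 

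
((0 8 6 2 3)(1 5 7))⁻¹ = (0 3 2 6 8)(1 7 5)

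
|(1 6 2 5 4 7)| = 6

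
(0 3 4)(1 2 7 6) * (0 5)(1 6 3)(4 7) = (0 1 2 4 5)(3 7)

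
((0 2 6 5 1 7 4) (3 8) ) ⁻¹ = (0 4 7 1 5 6 2) (3 8) 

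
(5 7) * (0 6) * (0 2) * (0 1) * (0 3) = (0 6 2 1 3)(5 7)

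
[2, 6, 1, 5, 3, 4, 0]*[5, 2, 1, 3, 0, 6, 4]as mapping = [0→1, 1→4, 2→2, 3→6, 4→3, 5→0, 6→5]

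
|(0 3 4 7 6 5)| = 6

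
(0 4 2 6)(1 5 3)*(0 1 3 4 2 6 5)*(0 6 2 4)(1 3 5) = (0 4 2 1 6 3 5)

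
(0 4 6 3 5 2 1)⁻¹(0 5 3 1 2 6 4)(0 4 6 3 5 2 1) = (0 1 3 6 4 2 5)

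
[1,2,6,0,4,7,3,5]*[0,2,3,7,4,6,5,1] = [2,3,5,0,4,1,7,6]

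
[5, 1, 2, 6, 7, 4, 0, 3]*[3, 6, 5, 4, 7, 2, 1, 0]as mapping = [0→2, 1→6, 2→5, 3→1, 4→0, 5→7, 6→3, 7→4]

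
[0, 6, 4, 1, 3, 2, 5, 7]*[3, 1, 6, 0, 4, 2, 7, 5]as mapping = [0→3, 1→7, 2→4, 3→1, 4→0, 5→6, 6→2, 7→5]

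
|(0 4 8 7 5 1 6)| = 7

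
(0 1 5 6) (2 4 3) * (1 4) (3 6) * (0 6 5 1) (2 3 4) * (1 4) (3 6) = (0 2) (1 4 5) (3 6) 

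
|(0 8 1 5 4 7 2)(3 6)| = 14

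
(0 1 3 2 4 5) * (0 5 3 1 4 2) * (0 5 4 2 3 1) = (0 2 3 5 4 1)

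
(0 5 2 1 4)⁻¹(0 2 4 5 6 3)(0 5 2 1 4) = (0 2 6 3 5 1)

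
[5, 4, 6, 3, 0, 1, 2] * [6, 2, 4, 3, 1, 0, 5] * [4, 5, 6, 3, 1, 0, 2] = [4, 5, 0, 3, 2, 6, 1]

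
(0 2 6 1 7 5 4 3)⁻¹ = (0 3 4 5 7 1 6 2)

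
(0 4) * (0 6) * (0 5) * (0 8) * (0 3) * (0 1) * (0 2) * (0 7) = (0 4 6 5 8 3 1 2 7)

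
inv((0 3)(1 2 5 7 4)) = (0 3)(1 4 7 5 2)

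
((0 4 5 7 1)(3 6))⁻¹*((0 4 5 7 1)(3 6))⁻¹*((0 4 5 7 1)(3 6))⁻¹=(0 5 1 4 7)(3 6)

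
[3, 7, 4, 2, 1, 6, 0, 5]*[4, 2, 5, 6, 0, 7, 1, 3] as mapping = [0→6, 1→3, 2→0, 3→5, 4→2, 5→1, 6→4, 7→7] 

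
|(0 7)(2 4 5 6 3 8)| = 6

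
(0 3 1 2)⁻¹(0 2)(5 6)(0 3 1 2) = (0 3)(5 6)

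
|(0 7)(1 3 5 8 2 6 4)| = 14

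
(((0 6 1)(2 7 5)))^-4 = (0 1 6)(2 5 7)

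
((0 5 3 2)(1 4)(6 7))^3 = (0 2 3 5)(1 4)(6 7)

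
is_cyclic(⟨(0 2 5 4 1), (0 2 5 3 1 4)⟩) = no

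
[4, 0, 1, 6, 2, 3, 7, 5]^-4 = [0, 1, 2, 3, 4, 5, 6, 7]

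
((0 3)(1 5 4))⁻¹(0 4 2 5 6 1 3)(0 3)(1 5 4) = (0 3 1 2 4 6 5)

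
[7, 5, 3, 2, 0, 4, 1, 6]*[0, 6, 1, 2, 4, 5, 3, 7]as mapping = [0→7, 1→5, 2→2, 3→1, 4→0, 5→4, 6→6, 7→3]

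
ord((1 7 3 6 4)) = 5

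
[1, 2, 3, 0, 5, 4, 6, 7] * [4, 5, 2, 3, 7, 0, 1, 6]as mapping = [0→5, 1→2, 2→3, 3→4, 4→0, 5→7, 6→1, 7→6]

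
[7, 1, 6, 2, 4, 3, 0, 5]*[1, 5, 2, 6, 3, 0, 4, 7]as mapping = [0→7, 1→5, 2→4, 3→2, 4→3, 5→6, 6→1, 7→0]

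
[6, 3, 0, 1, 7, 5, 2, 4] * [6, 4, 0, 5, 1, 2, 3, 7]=[3, 5, 6, 4, 7, 2, 0, 1]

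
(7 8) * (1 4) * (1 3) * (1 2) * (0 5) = (0 5)(1 4 3 2)(7 8)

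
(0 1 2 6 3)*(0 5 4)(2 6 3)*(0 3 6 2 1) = (1 2 6)(3 5 4)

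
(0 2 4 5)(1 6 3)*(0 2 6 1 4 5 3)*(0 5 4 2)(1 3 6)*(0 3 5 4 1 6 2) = (0 6 4 2 1 5 3)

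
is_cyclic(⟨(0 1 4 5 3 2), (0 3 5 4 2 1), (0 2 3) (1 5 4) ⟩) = no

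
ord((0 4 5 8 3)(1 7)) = 10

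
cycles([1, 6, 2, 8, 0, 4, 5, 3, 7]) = (0 1 6 5 4)(3 8 7)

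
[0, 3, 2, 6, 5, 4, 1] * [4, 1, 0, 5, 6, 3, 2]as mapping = [0→4, 1→5, 2→0, 3→2, 4→3, 5→6, 6→1]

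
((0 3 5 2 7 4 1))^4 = (0 7 3 4 5 1 2)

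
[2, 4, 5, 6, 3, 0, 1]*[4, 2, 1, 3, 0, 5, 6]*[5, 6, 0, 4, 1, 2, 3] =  [6, 5, 2, 3, 4, 1, 0] 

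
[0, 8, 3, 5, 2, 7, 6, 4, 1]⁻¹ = [0, 8, 4, 2, 7, 3, 6, 5, 1]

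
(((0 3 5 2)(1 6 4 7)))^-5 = (0 2 5 3)(1 7 4 6)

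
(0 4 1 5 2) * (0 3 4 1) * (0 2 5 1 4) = (0 4 2 3)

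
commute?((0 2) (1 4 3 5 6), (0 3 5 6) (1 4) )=no:(0 2) (1 4 3 5 6)*(0 3 5 6) (1 4)=(0 2 3 6 4 5), (0 3 5 6) (1 4)*(0 2) (1 4 3 5 6)=(0 5 1 3 6 2) 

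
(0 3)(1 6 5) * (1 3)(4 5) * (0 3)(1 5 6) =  (0 5)(4 6)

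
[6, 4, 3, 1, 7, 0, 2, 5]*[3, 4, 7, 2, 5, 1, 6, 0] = [6, 5, 2, 4, 0, 3, 7, 1]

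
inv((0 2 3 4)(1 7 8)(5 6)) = (0 4 3 2)(1 8 7)(5 6)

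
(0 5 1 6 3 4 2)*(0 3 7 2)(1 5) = (0 1 6 7 2 3 4)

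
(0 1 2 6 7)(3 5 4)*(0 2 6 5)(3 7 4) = (0 1 6 4 7 2 5 3)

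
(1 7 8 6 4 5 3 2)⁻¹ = (1 2 3 5 4 6 8 7)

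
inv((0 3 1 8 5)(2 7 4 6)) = (0 5 8 1 3)(2 6 4 7)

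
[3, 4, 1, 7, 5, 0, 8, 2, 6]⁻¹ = [5, 2, 7, 0, 1, 4, 8, 3, 6]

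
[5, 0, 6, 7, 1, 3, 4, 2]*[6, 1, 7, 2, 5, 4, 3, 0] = [4, 6, 3, 0, 1, 2, 5, 7]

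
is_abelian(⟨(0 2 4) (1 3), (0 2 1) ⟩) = no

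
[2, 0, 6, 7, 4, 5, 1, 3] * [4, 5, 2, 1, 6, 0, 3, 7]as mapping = [0→2, 1→4, 2→3, 3→7, 4→6, 5→0, 6→5, 7→1]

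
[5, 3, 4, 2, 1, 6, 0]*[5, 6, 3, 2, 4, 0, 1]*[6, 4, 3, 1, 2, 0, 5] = [6, 3, 2, 1, 5, 4, 0]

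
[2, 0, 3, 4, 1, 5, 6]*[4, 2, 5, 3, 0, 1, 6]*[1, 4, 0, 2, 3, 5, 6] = [5, 3, 2, 1, 0, 4, 6]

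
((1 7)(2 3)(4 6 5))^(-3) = (1 7)(2 3)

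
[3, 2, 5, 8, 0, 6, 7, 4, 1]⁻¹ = [4, 8, 1, 0, 7, 2, 5, 6, 3]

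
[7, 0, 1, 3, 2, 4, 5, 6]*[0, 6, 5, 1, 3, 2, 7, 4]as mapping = [0→4, 1→0, 2→6, 3→1, 4→5, 5→3, 6→2, 7→7]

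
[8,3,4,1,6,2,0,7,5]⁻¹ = [6,3,5,1,2,8,4,7,0]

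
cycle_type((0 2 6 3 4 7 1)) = 7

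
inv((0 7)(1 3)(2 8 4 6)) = (0 7)(1 3)(2 6 4 8)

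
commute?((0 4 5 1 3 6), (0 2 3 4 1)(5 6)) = no:(0 4 5 1 3 6)*(0 2 3 4 1)(5 6) = (0 1 4 6 2 3 5), (0 2 3 4 1)(5 6)*(0 4 5 1 3 6) = (0 2 6 1 4 3 5)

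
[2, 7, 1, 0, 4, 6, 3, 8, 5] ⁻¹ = [3, 2, 0, 6, 4, 8, 5, 1, 7] 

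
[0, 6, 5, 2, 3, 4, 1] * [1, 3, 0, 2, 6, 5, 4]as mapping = [0→1, 1→4, 2→5, 3→0, 4→2, 5→6, 6→3]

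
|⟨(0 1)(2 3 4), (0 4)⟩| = 120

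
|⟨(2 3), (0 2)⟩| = 6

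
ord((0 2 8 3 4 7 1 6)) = 8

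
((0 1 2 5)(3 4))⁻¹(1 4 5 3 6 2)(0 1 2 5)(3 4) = (0 4 6 5 2 3)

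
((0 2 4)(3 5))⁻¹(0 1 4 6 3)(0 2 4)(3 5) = (0 6 5 2 1)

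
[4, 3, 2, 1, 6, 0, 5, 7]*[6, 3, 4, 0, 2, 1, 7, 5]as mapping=[0→2, 1→0, 2→4, 3→3, 4→7, 5→6, 6→1, 7→5]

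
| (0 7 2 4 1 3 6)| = 7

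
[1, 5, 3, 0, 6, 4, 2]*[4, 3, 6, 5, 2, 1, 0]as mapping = [0→3, 1→1, 2→5, 3→4, 4→0, 5→2, 6→6]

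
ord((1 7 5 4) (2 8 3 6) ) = 4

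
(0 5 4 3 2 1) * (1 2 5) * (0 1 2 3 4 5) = (0 2 3)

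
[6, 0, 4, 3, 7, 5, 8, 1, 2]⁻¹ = [1, 7, 8, 3, 2, 5, 0, 4, 6]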